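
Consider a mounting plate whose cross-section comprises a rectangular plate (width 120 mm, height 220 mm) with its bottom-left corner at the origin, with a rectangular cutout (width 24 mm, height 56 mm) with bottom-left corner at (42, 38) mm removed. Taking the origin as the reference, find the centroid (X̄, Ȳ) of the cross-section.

Part | A | x̄ᵢ | ȳᵢ | A·x̄ᵢ | A·ȳᵢ
plate | 26400.00 | 60.00 | 110.00 | 1584000.00 | 2904000.00
hole | -1344.00 | 54.00 | 66.00 | -72576.00 | -88704.00
Σ | 25056.00 |  |  | 1511424.00 | 2815296.00
X̄ = 1511424.00 / 25056.00 = 60.32 mm
Ȳ = 2815296.00 / 25056.00 = 112.36 mm

X̄ = 60.32 mm, Ȳ = 112.36 mm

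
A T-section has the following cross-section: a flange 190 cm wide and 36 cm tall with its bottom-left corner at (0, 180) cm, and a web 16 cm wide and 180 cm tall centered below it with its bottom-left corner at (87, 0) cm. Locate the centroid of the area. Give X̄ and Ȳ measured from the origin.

X̄ = 95.00 cm, Ȳ = 166.00 cm

web: A = 16 × 180 = 2880.00, centroid at (95.00, 90.00).
flange: A = 190 × 36 = 6840.00, centroid at (95.00, 198.00).
ΣA = 9720.00 cm², ΣAX̄ = 923400.00 cm³, ΣAȲ = 1613520.00 cm³.
X̄ = 923400.00/9720.00 = 95.00 cm; Ȳ = 1613520.00/9720.00 = 166.00 cm.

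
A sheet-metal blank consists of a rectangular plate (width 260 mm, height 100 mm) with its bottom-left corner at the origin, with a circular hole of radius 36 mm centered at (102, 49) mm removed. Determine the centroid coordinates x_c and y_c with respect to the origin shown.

Part | A | x̄ᵢ | ȳᵢ | A·x̄ᵢ | A·ȳᵢ
plate | 26000.00 | 130.00 | 50.00 | 3380000.00 | 1300000.00
hole | -4071.50 | 102.00 | 49.00 | -415293.42 | -199503.70
Σ | 21928.50 |  |  | 2964706.58 | 1100496.30
x_c = 2964706.58 / 21928.50 = 135.20 mm
y_c = 1100496.30 / 21928.50 = 50.19 mm

x_c = 135.20 mm, y_c = 50.19 mm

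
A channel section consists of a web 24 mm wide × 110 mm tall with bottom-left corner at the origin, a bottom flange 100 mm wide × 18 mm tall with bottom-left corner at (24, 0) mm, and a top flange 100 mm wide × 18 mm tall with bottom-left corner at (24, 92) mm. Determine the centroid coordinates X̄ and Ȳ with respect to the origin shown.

X̄ = 47.77 mm, Ȳ = 55.00 mm

web: A = 24 × 110 = 2640.00, centroid at (12.00, 55.00).
bottom flange: A = 100 × 18 = 1800.00, centroid at (74.00, 9.00).
top flange: A = 100 × 18 = 1800.00, centroid at (74.00, 101.00).
ΣA = 6240.00 mm², ΣAX̄ = 298080.00 mm³, ΣAȲ = 343200.00 mm³.
X̄ = 298080.00/6240.00 = 47.77 mm; Ȳ = 343200.00/6240.00 = 55.00 mm.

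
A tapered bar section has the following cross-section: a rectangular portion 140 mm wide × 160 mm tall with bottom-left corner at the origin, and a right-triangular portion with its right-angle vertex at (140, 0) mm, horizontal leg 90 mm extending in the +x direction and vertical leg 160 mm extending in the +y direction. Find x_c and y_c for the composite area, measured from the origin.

rectangular portion: A = 140 × 160 = 22400.00, centroid at (70.00, 80.00).
triangular portion: A = ½·90·160 = 7200.00, centroid at (170.00, 53.33).
ΣA = 29600.00 mm²
ΣAx_c = (22400.00)(70.00) + (7200.00)(170.00) = 2792000.00 mm³
ΣAy_c = (22400.00)(80.00) + (7200.00)(53.33) = 2176000.00 mm³
x_c = 2792000.00 / 29600.00 = 94.32 mm
y_c = 2176000.00 / 29600.00 = 73.51 mm

x_c = 94.32 mm, y_c = 73.51 mm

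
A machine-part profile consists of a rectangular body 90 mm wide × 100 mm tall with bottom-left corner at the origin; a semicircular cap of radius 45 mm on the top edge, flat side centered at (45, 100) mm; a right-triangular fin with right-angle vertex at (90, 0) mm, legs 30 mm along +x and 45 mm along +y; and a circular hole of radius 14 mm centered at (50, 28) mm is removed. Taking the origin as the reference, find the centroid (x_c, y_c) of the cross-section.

Part | A | x̄ᵢ | ȳᵢ | A·x̄ᵢ | A·ȳᵢ
rectangular body | 9000.00 | 45.00 | 50.00 | 405000.00 | 450000.00
semicircular top | 3180.86 | 45.00 | 119.10 | 143138.82 | 378836.26
triangular fin | 675.00 | 100.00 | 15.00 | 67500.00 | 10125.00
hole | -615.75 | 50.00 | 28.00 | -30787.61 | -17241.06
Σ | 12240.11 |  |  | 584851.21 | 821720.20
x_c = 584851.21 / 12240.11 = 47.78 mm
y_c = 821720.20 / 12240.11 = 67.13 mm

x_c = 47.78 mm, y_c = 67.13 mm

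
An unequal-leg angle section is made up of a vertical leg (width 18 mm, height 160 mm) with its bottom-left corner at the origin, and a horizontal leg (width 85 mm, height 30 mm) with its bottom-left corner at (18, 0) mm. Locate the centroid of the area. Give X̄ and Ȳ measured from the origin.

X̄ = 33.19 mm, Ȳ = 49.48 mm

Part | A | x̄ᵢ | ȳᵢ | A·x̄ᵢ | A·ȳᵢ
vertical leg | 2880.00 | 9.00 | 80.00 | 25920.00 | 230400.00
horizontal leg | 2550.00 | 60.50 | 15.00 | 154275.00 | 38250.00
Σ | 5430.00 |  |  | 180195.00 | 268650.00
X̄ = 180195.00 / 5430.00 = 33.19 mm
Ȳ = 268650.00 / 5430.00 = 49.48 mm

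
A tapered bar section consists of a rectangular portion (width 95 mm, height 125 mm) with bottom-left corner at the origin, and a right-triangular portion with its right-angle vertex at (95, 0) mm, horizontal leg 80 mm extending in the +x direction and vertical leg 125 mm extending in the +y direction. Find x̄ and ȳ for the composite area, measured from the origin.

x̄ = 69.48 mm, ȳ = 56.33 mm

rectangular portion: A = 95 × 125 = 11875.00, centroid at (47.50, 62.50).
triangular portion: A = ½·80·125 = 5000.00, centroid at (121.67, 41.67).
ΣA = 16875.00 mm², ΣAx̄ = 1172395.83 mm³, ΣAȳ = 950520.83 mm³.
x̄ = 1172395.83/16875.00 = 69.48 mm; ȳ = 950520.83/16875.00 = 56.33 mm.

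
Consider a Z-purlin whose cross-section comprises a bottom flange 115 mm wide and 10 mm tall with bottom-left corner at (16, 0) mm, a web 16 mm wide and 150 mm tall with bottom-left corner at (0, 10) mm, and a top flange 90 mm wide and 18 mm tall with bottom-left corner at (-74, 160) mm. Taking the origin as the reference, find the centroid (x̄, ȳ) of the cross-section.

bottom flange: A = 115 × 10 = 1150.00, centroid at (73.50, 5.00).
web: A = 16 × 150 = 2400.00, centroid at (8.00, 85.00).
top flange: A = 90 × 18 = 1620.00, centroid at (-29.00, 169.00).
ΣA = 5170.00 mm², ΣAx̄ = 56745.00 mm³, ΣAȳ = 483530.00 mm³.
x̄ = 56745.00/5170.00 = 10.98 mm; ȳ = 483530.00/5170.00 = 93.53 mm.

x̄ = 10.98 mm, ȳ = 93.53 mm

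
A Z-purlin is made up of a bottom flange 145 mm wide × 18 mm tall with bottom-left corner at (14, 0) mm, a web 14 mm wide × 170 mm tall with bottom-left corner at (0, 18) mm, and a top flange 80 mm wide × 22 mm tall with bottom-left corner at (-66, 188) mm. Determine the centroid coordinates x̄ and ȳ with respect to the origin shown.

bottom flange: A = 145 × 18 = 2610.00, centroid at (86.50, 9.00).
web: A = 14 × 170 = 2380.00, centroid at (7.00, 103.00).
top flange: A = 80 × 22 = 1760.00, centroid at (-26.00, 199.00).
ΣA = 6750.00 mm²
ΣAx̄ = (2610.00)(86.50) + (2380.00)(7.00) + (1760.00)(-26.00) = 196665.00 mm³
ΣAȳ = (2610.00)(9.00) + (2380.00)(103.00) + (1760.00)(199.00) = 618870.00 mm³
x̄ = 196665.00 / 6750.00 = 29.14 mm
ȳ = 618870.00 / 6750.00 = 91.68 mm

x̄ = 29.14 mm, ȳ = 91.68 mm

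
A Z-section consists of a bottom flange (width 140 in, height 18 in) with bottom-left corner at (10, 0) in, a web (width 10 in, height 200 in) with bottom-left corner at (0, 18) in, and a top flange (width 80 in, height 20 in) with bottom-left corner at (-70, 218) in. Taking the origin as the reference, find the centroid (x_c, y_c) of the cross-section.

x_c = 26.73 in, y_c = 101.88 in

bottom flange: A = 140 × 18 = 2520.00, centroid at (80.00, 9.00).
web: A = 10 × 200 = 2000.00, centroid at (5.00, 118.00).
top flange: A = 80 × 20 = 1600.00, centroid at (-30.00, 228.00).
ΣA = 6120.00 in², ΣAx_c = 163600.00 in³, ΣAy_c = 623480.00 in³.
x_c = 163600.00/6120.00 = 26.73 in; y_c = 623480.00/6120.00 = 101.88 in.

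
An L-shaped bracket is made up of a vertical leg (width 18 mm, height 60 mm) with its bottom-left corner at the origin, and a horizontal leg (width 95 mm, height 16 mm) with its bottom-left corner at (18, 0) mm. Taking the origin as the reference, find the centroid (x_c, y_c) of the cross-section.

x_c = 42.03 mm, y_c = 17.14 mm

Part | A | x̄ᵢ | ȳᵢ | A·x̄ᵢ | A·ȳᵢ
vertical leg | 1080.00 | 9.00 | 30.00 | 9720.00 | 32400.00
horizontal leg | 1520.00 | 65.50 | 8.00 | 99560.00 | 12160.00
Σ | 2600.00 |  |  | 109280.00 | 44560.00
x_c = 109280.00 / 2600.00 = 42.03 mm
y_c = 44560.00 / 2600.00 = 17.14 mm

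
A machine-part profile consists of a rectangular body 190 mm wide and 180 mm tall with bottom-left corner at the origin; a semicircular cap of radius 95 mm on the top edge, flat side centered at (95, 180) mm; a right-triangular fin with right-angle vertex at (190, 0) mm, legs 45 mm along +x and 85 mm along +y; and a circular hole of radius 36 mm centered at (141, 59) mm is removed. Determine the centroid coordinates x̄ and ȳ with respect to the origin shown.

rectangular body: A = 190 × 180 = 34200.00, centroid at (95.00, 90.00).
semicircular top: A = ½π·95² = 14176.44, centroid at (95.00, 220.32).
triangular fin: A = ½·45·85 = 1912.50, centroid at (205.00, 28.33).
hole: A = −π·36² = -4071.50, centroid at (141.00, 59.00).
ΣA = 46217.43 mm², ΣAx̄ = 4413741.93 mm³, ΣAȳ = 6015310.73 mm³.
x̄ = 4413741.93/46217.43 = 95.50 mm; ȳ = 6015310.73/46217.43 = 130.15 mm.

x̄ = 95.50 mm, ȳ = 130.15 mm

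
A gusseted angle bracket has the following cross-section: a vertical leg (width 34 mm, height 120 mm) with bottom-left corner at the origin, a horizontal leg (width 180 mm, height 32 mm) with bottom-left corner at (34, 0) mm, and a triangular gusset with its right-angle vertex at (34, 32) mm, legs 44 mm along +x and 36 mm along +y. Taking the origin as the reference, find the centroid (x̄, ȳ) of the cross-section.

vertical leg: A = 34 × 120 = 4080.00, centroid at (17.00, 60.00).
horizontal leg: A = 180 × 32 = 5760.00, centroid at (124.00, 16.00).
gusset: A = ½·44·36 = 792.00, centroid at (48.67, 44.00).
ΣA = 10632.00 mm²
ΣAx̄ = (4080.00)(17.00) + (5760.00)(124.00) + (792.00)(48.67) = 822144.00 mm³
ΣAȳ = (4080.00)(60.00) + (5760.00)(16.00) + (792.00)(44.00) = 371808.00 mm³
x̄ = 822144.00 / 10632.00 = 77.33 mm
ȳ = 371808.00 / 10632.00 = 34.97 mm

x̄ = 77.33 mm, ȳ = 34.97 mm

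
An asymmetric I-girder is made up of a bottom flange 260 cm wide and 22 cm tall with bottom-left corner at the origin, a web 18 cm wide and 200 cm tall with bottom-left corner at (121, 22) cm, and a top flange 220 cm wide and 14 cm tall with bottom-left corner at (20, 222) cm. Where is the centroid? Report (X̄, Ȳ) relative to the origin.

X̄ = 130.00 cm, Ȳ = 97.37 cm

bottom flange: A = 260 × 22 = 5720.00, centroid at (130.00, 11.00).
web: A = 18 × 200 = 3600.00, centroid at (130.00, 122.00).
top flange: A = 220 × 14 = 3080.00, centroid at (130.00, 229.00).
ΣA = 12400.00 cm²
ΣAX̄ = (5720.00)(130.00) + (3600.00)(130.00) + (3080.00)(130.00) = 1612000.00 cm³
ΣAȲ = (5720.00)(11.00) + (3600.00)(122.00) + (3080.00)(229.00) = 1207440.00 cm³
X̄ = 1612000.00 / 12400.00 = 130.00 cm
Ȳ = 1207440.00 / 12400.00 = 97.37 cm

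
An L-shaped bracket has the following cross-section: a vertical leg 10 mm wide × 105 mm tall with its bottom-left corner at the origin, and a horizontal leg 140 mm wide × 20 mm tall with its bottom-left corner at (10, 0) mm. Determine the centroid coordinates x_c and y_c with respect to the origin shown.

x_c = 59.55 mm, y_c = 21.59 mm

vertical leg: A = 10 × 105 = 1050.00, centroid at (5.00, 52.50).
horizontal leg: A = 140 × 20 = 2800.00, centroid at (80.00, 10.00).
ΣA = 3850.00 mm², ΣAx_c = 229250.00 mm³, ΣAy_c = 83125.00 mm³.
x_c = 229250.00/3850.00 = 59.55 mm; y_c = 83125.00/3850.00 = 21.59 mm.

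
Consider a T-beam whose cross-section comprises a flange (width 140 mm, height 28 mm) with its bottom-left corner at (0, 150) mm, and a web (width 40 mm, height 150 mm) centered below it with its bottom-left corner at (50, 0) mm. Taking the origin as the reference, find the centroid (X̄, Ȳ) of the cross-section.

X̄ = 70.00 mm, Ȳ = 110.17 mm

Part | A | x̄ᵢ | ȳᵢ | A·x̄ᵢ | A·ȳᵢ
web | 6000.00 | 70.00 | 75.00 | 420000.00 | 450000.00
flange | 3920.00 | 70.00 | 164.00 | 274400.00 | 642880.00
Σ | 9920.00 |  |  | 694400.00 | 1092880.00
X̄ = 694400.00 / 9920.00 = 70.00 mm
Ȳ = 1092880.00 / 9920.00 = 110.17 mm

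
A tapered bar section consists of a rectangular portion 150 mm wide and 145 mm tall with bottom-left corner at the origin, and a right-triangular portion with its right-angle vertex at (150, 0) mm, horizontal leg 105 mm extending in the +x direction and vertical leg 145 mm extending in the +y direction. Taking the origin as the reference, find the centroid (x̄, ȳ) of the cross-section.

rectangular portion: A = 150 × 145 = 21750.00, centroid at (75.00, 72.50).
triangular portion: A = ½·105·145 = 7612.50, centroid at (185.00, 48.33).
ΣA = 29362.50 mm², ΣAx̄ = 3039562.50 mm³, ΣAȳ = 1944812.50 mm³.
x̄ = 3039562.50/29362.50 = 103.52 mm; ȳ = 1944812.50/29362.50 = 66.23 mm.

x̄ = 103.52 mm, ȳ = 66.23 mm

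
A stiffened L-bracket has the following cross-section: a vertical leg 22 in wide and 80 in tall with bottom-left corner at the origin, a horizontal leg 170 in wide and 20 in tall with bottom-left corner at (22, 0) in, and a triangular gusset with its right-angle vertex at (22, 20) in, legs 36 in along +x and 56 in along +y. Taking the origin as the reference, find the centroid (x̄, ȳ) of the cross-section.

Part | A | x̄ᵢ | ȳᵢ | A·x̄ᵢ | A·ȳᵢ
vertical leg | 1760.00 | 11.00 | 40.00 | 19360.00 | 70400.00
horizontal leg | 3400.00 | 107.00 | 10.00 | 363800.00 | 34000.00
gusset | 1008.00 | 34.00 | 38.67 | 34272.00 | 38976.00
Σ | 6168.00 |  |  | 417432.00 | 143376.00
x̄ = 417432.00 / 6168.00 = 67.68 in
ȳ = 143376.00 / 6168.00 = 23.25 in

x̄ = 67.68 in, ȳ = 23.25 in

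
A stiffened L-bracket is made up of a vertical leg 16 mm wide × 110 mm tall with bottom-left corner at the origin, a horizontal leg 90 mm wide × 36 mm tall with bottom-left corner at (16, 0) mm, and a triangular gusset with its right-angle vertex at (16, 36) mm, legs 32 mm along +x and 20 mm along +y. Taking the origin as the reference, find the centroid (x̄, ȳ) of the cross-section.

x̄ = 41.40 mm, ȳ = 31.72 mm

vertical leg: A = 16 × 110 = 1760.00, centroid at (8.00, 55.00).
horizontal leg: A = 90 × 36 = 3240.00, centroid at (61.00, 18.00).
gusset: A = ½·32·20 = 320.00, centroid at (26.67, 42.67).
ΣA = 5320.00 mm², ΣAx̄ = 220253.33 mm³, ΣAȳ = 168773.33 mm³.
x̄ = 220253.33/5320.00 = 41.40 mm; ȳ = 168773.33/5320.00 = 31.72 mm.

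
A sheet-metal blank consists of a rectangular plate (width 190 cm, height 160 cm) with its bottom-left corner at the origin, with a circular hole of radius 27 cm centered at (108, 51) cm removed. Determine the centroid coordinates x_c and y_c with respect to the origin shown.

plate: A = 190 × 160 = 30400.00, centroid at (95.00, 80.00).
hole: A = −π·27² = -2290.22, centroid at (108.00, 51.00).
ΣA = 28109.78 cm²
ΣAx_c = (30400.00)(95.00) + (-2290.22)(108.00) = 2640656.13 cm³
ΣAy_c = (30400.00)(80.00) + (-2290.22)(51.00) = 2315198.73 cm³
x_c = 2640656.13 / 28109.78 = 93.94 cm
y_c = 2315198.73 / 28109.78 = 82.36 cm

x_c = 93.94 cm, y_c = 82.36 cm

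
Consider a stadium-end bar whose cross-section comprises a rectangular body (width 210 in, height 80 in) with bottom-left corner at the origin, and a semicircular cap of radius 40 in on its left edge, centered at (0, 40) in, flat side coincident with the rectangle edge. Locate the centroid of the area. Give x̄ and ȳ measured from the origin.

rectangular body: A = 210 × 80 = 16800.00, centroid at (105.00, 40.00).
semicircular end: A = ½π·40² = 2513.27, centroid at (-16.98, 40.00).
ΣA = 19313.27 in²
ΣAx̄ = (16800.00)(105.00) + (2513.27)(-16.98) = 1721333.33 in³
ΣAȳ = (16800.00)(40.00) + (2513.27)(40.00) = 772530.96 in³
x̄ = 1721333.33 / 19313.27 = 89.13 in
ȳ = 772530.96 / 19313.27 = 40.00 in

x̄ = 89.13 in, ȳ = 40.00 in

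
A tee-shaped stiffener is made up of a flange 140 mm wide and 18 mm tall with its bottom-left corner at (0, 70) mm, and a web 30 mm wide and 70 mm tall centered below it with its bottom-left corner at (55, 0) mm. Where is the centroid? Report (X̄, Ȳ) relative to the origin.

X̄ = 70.00 mm, Ȳ = 59.00 mm

web: A = 30 × 70 = 2100.00, centroid at (70.00, 35.00).
flange: A = 140 × 18 = 2520.00, centroid at (70.00, 79.00).
ΣA = 4620.00 mm², ΣAX̄ = 323400.00 mm³, ΣAȲ = 272580.00 mm³.
X̄ = 323400.00/4620.00 = 70.00 mm; Ȳ = 272580.00/4620.00 = 59.00 mm.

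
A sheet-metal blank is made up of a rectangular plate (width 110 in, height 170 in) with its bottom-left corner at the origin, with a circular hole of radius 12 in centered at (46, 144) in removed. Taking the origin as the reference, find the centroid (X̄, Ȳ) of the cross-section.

plate: A = 110 × 170 = 18700.00, centroid at (55.00, 85.00).
hole: A = −π·12² = -452.39, centroid at (46.00, 144.00).
ΣA = 18247.61 in², ΣAX̄ = 1007690.09 in³, ΣAȲ = 1524355.93 in³.
X̄ = 1007690.09/18247.61 = 55.22 in; Ȳ = 1524355.93/18247.61 = 83.54 in.

X̄ = 55.22 in, Ȳ = 83.54 in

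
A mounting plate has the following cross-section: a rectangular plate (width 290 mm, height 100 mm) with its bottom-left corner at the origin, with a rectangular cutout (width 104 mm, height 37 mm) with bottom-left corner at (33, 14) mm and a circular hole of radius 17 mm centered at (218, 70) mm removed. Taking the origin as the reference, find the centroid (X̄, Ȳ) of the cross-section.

X̄ = 151.79 mm, Ȳ = 52.03 mm

Part | A | x̄ᵢ | ȳᵢ | A·x̄ᵢ | A·ȳᵢ
plate | 29000.00 | 145.00 | 50.00 | 4205000.00 | 1450000.00
hole 1 | -3848.00 | 85.00 | 32.50 | -327080.00 | -125060.00
hole 2 | -907.92 | 218.00 | 70.00 | -197926.62 | -63554.42
Σ | 24244.08 |  |  | 3679993.38 | 1261385.58
X̄ = 3679993.38 / 24244.08 = 151.79 mm
Ȳ = 1261385.58 / 24244.08 = 52.03 mm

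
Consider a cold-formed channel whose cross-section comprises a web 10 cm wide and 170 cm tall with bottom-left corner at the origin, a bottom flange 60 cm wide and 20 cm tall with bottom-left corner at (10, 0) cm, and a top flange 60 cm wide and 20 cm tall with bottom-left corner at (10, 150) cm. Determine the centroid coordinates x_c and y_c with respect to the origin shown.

web: A = 10 × 170 = 1700.00, centroid at (5.00, 85.00).
bottom flange: A = 60 × 20 = 1200.00, centroid at (40.00, 10.00).
top flange: A = 60 × 20 = 1200.00, centroid at (40.00, 160.00).
ΣA = 4100.00 cm², ΣAx_c = 104500.00 cm³, ΣAy_c = 348500.00 cm³.
x_c = 104500.00/4100.00 = 25.49 cm; y_c = 348500.00/4100.00 = 85.00 cm.

x_c = 25.49 cm, y_c = 85.00 cm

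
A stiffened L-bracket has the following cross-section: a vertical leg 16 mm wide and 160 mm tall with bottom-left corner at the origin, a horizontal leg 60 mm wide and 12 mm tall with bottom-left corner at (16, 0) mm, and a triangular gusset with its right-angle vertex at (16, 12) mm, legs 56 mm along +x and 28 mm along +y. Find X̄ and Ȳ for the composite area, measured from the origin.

X̄ = 19.88 mm, Ȳ = 55.57 mm

Part | A | x̄ᵢ | ȳᵢ | A·x̄ᵢ | A·ȳᵢ
vertical leg | 2560.00 | 8.00 | 80.00 | 20480.00 | 204800.00
horizontal leg | 720.00 | 46.00 | 6.00 | 33120.00 | 4320.00
gusset | 784.00 | 34.67 | 21.33 | 27178.67 | 16725.33
Σ | 4064.00 |  |  | 80778.67 | 225845.33
X̄ = 80778.67 / 4064.00 = 19.88 mm
Ȳ = 225845.33 / 4064.00 = 55.57 mm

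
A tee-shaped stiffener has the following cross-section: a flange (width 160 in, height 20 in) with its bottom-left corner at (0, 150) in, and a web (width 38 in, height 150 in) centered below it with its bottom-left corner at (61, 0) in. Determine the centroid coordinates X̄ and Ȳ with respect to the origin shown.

X̄ = 80.00 in, Ȳ = 105.56 in

web: A = 38 × 150 = 5700.00, centroid at (80.00, 75.00).
flange: A = 160 × 20 = 3200.00, centroid at (80.00, 160.00).
ΣA = 8900.00 in², ΣAX̄ = 712000.00 in³, ΣAȲ = 939500.00 in³.
X̄ = 712000.00/8900.00 = 80.00 in; Ȳ = 939500.00/8900.00 = 105.56 in.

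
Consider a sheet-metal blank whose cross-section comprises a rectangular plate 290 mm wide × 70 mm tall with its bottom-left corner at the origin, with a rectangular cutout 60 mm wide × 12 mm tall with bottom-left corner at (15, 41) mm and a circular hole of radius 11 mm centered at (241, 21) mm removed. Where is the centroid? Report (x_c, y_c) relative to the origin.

x_c = 146.85 mm, y_c = 34.83 mm

Part | A | x̄ᵢ | ȳᵢ | A·x̄ᵢ | A·ȳᵢ
plate | 20300.00 | 145.00 | 35.00 | 2943500.00 | 710500.00
hole 1 | -720.00 | 45.00 | 47.00 | -32400.00 | -33840.00
hole 2 | -380.13 | 241.00 | 21.00 | -91611.98 | -7982.79
Σ | 19199.87 |  |  | 2819488.02 | 668677.21
x_c = 2819488.02 / 19199.87 = 146.85 mm
y_c = 668677.21 / 19199.87 = 34.83 mm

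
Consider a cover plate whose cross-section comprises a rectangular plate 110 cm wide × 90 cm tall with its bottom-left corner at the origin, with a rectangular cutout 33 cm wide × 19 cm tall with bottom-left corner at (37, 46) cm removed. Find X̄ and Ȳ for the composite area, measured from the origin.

plate: A = 110 × 90 = 9900.00, centroid at (55.00, 45.00).
hole: A = −(33 × 19) = -627.00, centroid at (53.50, 55.50).
ΣA = 9273.00 cm², ΣAX̄ = 510955.50 cm³, ΣAȲ = 410701.50 cm³.
X̄ = 510955.50/9273.00 = 55.10 cm; Ȳ = 410701.50/9273.00 = 44.29 cm.

X̄ = 55.10 cm, Ȳ = 44.29 cm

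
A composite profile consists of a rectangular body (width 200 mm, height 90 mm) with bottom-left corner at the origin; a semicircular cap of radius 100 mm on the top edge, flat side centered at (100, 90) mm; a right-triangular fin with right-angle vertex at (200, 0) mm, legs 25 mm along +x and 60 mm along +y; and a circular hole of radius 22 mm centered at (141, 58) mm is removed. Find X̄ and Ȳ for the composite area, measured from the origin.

rectangular body: A = 200 × 90 = 18000.00, centroid at (100.00, 45.00).
semicircular top: A = ½π·100² = 15707.96, centroid at (100.00, 132.44).
triangular fin: A = ½·25·60 = 750.00, centroid at (208.33, 20.00).
hole: A = −π·22² = -1520.53, centroid at (141.00, 58.00).
ΣA = 32937.43 mm², ΣAX̄ = 3312651.48 mm³, ΣAȲ = 2817192.57 mm³.
X̄ = 3312651.48/32937.43 = 100.57 mm; Ȳ = 2817192.57/32937.43 = 85.53 mm.

X̄ = 100.57 mm, Ȳ = 85.53 mm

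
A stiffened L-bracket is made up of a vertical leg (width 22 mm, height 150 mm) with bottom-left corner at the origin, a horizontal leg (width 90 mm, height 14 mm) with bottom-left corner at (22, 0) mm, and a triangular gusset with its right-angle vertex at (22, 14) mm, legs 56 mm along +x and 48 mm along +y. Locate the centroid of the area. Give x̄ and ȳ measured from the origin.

x̄ = 29.70 mm, ȳ = 50.24 mm

vertical leg: A = 22 × 150 = 3300.00, centroid at (11.00, 75.00).
horizontal leg: A = 90 × 14 = 1260.00, centroid at (67.00, 7.00).
gusset: A = ½·56·48 = 1344.00, centroid at (40.67, 30.00).
ΣA = 5904.00 mm²
ΣAx̄ = (3300.00)(11.00) + (1260.00)(67.00) + (1344.00)(40.67) = 175376.00 mm³
ΣAȳ = (3300.00)(75.00) + (1260.00)(7.00) + (1344.00)(30.00) = 296640.00 mm³
x̄ = 175376.00 / 5904.00 = 29.70 mm
ȳ = 296640.00 / 5904.00 = 50.24 mm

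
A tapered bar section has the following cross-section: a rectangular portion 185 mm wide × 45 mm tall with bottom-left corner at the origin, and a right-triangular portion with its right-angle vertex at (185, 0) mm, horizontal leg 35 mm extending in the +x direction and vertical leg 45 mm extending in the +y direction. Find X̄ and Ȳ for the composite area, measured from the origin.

X̄ = 101.50 mm, Ȳ = 21.85 mm

rectangular portion: A = 185 × 45 = 8325.00, centroid at (92.50, 22.50).
triangular portion: A = ½·35·45 = 787.50, centroid at (196.67, 15.00).
ΣA = 9112.50 mm²
ΣAX̄ = (8325.00)(92.50) + (787.50)(196.67) = 924937.50 mm³
ΣAȲ = (8325.00)(22.50) + (787.50)(15.00) = 199125.00 mm³
X̄ = 924937.50 / 9112.50 = 101.50 mm
Ȳ = 199125.00 / 9112.50 = 21.85 mm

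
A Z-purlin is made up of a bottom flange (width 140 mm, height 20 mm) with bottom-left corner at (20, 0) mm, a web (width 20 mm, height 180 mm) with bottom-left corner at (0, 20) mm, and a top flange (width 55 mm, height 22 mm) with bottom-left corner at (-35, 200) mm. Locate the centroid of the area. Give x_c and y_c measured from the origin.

bottom flange: A = 140 × 20 = 2800.00, centroid at (90.00, 10.00).
web: A = 20 × 180 = 3600.00, centroid at (10.00, 110.00).
top flange: A = 55 × 22 = 1210.00, centroid at (-7.50, 211.00).
ΣA = 7610.00 mm²
ΣAx_c = (2800.00)(90.00) + (3600.00)(10.00) + (1210.00)(-7.50) = 278925.00 mm³
ΣAy_c = (2800.00)(10.00) + (3600.00)(110.00) + (1210.00)(211.00) = 679310.00 mm³
x_c = 278925.00 / 7610.00 = 36.65 mm
y_c = 679310.00 / 7610.00 = 89.27 mm

x_c = 36.65 mm, y_c = 89.27 mm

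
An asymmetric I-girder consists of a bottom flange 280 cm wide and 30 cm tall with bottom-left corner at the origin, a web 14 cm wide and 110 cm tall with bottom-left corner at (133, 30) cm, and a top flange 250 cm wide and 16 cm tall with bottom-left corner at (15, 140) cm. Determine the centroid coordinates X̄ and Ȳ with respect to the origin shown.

Part | A | x̄ᵢ | ȳᵢ | A·x̄ᵢ | A·ȳᵢ
bottom flange | 8400.00 | 140.00 | 15.00 | 1176000.00 | 126000.00
web | 1540.00 | 140.00 | 85.00 | 215600.00 | 130900.00
top flange | 4000.00 | 140.00 | 148.00 | 560000.00 | 592000.00
Σ | 13940.00 |  |  | 1951600.00 | 848900.00
X̄ = 1951600.00 / 13940.00 = 140.00 cm
Ȳ = 848900.00 / 13940.00 = 60.90 cm

X̄ = 140.00 cm, Ȳ = 60.90 cm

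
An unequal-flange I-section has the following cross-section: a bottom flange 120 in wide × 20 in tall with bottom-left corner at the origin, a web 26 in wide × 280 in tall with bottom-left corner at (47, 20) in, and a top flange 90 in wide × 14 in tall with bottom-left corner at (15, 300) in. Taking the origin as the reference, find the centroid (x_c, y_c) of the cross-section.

Part | A | x̄ᵢ | ȳᵢ | A·x̄ᵢ | A·ȳᵢ
bottom flange | 2400.00 | 60.00 | 10.00 | 144000.00 | 24000.00
web | 7280.00 | 60.00 | 160.00 | 436800.00 | 1164800.00
top flange | 1260.00 | 60.00 | 307.00 | 75600.00 | 386820.00
Σ | 10940.00 |  |  | 656400.00 | 1575620.00
x_c = 656400.00 / 10940.00 = 60.00 in
y_c = 1575620.00 / 10940.00 = 144.02 in

x_c = 60.00 in, y_c = 144.02 in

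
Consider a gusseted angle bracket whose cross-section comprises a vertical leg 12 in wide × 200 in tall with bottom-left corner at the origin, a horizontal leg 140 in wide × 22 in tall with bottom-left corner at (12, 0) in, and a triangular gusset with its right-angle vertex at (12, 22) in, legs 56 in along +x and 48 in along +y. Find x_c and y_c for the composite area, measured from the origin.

Part | A | x̄ᵢ | ȳᵢ | A·x̄ᵢ | A·ȳᵢ
vertical leg | 2400.00 | 6.00 | 100.00 | 14400.00 | 240000.00
horizontal leg | 3080.00 | 82.00 | 11.00 | 252560.00 | 33880.00
gusset | 1344.00 | 30.67 | 38.00 | 41216.00 | 51072.00
Σ | 6824.00 |  |  | 308176.00 | 324952.00
x_c = 308176.00 / 6824.00 = 45.16 in
y_c = 324952.00 / 6824.00 = 47.62 in

x_c = 45.16 in, y_c = 47.62 in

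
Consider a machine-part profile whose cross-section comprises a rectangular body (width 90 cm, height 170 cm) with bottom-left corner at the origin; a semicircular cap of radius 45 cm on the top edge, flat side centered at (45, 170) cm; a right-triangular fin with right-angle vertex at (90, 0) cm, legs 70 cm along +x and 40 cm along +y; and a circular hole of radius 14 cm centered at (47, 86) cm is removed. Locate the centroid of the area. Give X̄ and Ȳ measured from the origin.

X̄ = 49.90 cm, Ȳ = 96.95 cm

rectangular body: A = 90 × 170 = 15300.00, centroid at (45.00, 85.00).
semicircular top: A = ½π·45² = 3180.86, centroid at (45.00, 189.10).
triangular fin: A = ½·70·40 = 1400.00, centroid at (113.33, 13.33).
hole: A = −π·14² = -615.75, centroid at (47.00, 86.00).
ΣA = 19265.11 cm², ΣAX̄ = 961365.13 cm³, ΣAȲ = 1867708.62 cm³.
X̄ = 961365.13/19265.11 = 49.90 cm; Ȳ = 1867708.62/19265.11 = 96.95 cm.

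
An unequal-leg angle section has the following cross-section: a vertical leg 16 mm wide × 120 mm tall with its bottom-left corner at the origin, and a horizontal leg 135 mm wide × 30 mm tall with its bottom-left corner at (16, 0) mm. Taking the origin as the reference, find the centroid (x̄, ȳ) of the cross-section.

x̄ = 59.22 mm, ȳ = 29.47 mm

vertical leg: A = 16 × 120 = 1920.00, centroid at (8.00, 60.00).
horizontal leg: A = 135 × 30 = 4050.00, centroid at (83.50, 15.00).
ΣA = 5970.00 mm², ΣAx̄ = 353535.00 mm³, ΣAȳ = 175950.00 mm³.
x̄ = 353535.00/5970.00 = 59.22 mm; ȳ = 175950.00/5970.00 = 29.47 mm.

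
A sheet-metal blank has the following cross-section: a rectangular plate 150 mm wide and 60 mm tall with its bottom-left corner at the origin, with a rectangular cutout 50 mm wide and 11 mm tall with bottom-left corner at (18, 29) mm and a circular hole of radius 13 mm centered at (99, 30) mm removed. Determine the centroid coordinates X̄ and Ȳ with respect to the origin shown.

Part | A | x̄ᵢ | ȳᵢ | A·x̄ᵢ | A·ȳᵢ
plate | 9000.00 | 75.00 | 30.00 | 675000.00 | 270000.00
hole 1 | -550.00 | 43.00 | 34.50 | -23650.00 | -18975.00
hole 2 | -530.93 | 99.00 | 30.00 | -52561.99 | -15927.87
Σ | 7919.07 |  |  | 598788.01 | 235097.13
X̄ = 598788.01 / 7919.07 = 75.61 mm
Ȳ = 235097.13 / 7919.07 = 29.69 mm

X̄ = 75.61 mm, Ȳ = 29.69 mm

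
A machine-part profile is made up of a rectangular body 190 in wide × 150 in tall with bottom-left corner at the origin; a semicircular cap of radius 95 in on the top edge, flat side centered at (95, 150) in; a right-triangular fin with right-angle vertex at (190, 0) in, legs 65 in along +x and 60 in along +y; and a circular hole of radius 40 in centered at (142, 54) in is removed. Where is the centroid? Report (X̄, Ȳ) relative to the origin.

rectangular body: A = 190 × 150 = 28500.00, centroid at (95.00, 75.00).
semicircular top: A = ½π·95² = 14176.44, centroid at (95.00, 190.32).
triangular fin: A = ½·65·60 = 1950.00, centroid at (211.67, 20.00).
hole: A = −π·40² = -5026.55, centroid at (142.00, 54.00).
ΣA = 39599.89 in², ΣAX̄ = 3753241.65 in³, ΣAȲ = 4603115.26 in³.
X̄ = 3753241.65/39599.89 = 94.78 in; Ȳ = 4603115.26/39599.89 = 116.24 in.

X̄ = 94.78 in, Ȳ = 116.24 in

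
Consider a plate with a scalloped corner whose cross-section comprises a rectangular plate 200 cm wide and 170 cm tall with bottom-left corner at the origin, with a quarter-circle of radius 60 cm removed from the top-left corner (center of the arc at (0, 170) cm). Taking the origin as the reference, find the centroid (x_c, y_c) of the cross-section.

plate: A = 200 × 170 = 34000.00, centroid at (100.00, 85.00).
removed quarter-circle: A = −¼π·60² = -2827.43, centroid at (25.46, 144.54).
ΣA = 31172.57 cm²
ΣAx_c = (34000.00)(100.00) + (-2827.43)(25.46) = 3328000.00 cm³
ΣAy_c = (34000.00)(85.00) + (-2827.43)(144.54) = 2481336.32 cm³
x_c = 3328000.00 / 31172.57 = 106.76 cm
y_c = 2481336.32 / 31172.57 = 79.60 cm

x_c = 106.76 cm, y_c = 79.60 cm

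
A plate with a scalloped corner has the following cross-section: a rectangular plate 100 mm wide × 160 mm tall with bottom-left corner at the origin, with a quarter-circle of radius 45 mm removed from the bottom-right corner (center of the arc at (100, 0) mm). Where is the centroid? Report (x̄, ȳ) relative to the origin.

Part | A | x̄ᵢ | ȳᵢ | A·x̄ᵢ | A·ȳᵢ
plate | 16000.00 | 50.00 | 80.00 | 800000.00 | 1280000.00
removed quarter-circle | -1590.43 | 80.90 | 19.10 | -128668.13 | -30375.00
Σ | 14409.57 |  |  | 671331.87 | 1249625.00
x̄ = 671331.87 / 14409.57 = 46.59 mm
ȳ = 1249625.00 / 14409.57 = 86.72 mm

x̄ = 46.59 mm, ȳ = 86.72 mm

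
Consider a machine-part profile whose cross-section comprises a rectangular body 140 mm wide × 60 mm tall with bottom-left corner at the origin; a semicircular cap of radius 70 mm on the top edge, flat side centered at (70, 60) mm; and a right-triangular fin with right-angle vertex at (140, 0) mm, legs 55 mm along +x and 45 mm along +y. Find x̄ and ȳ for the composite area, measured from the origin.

x̄ = 76.31 mm, ȳ = 55.44 mm

rectangular body: A = 140 × 60 = 8400.00, centroid at (70.00, 30.00).
semicircular top: A = ½π·70² = 7696.90, centroid at (70.00, 89.71).
triangular fin: A = ½·55·45 = 1237.50, centroid at (158.33, 15.00).
ΣA = 17334.40 mm², ΣAx̄ = 1322720.64 mm³, ΣAȳ = 961043.29 mm³.
x̄ = 1322720.64/17334.40 = 76.31 mm; ȳ = 961043.29/17334.40 = 55.44 mm.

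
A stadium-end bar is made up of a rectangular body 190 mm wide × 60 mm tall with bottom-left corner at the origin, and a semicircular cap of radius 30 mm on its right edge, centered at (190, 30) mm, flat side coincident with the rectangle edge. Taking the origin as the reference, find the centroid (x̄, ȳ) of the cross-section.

x̄ = 106.89 mm, ȳ = 30.00 mm

Part | A | x̄ᵢ | ȳᵢ | A·x̄ᵢ | A·ȳᵢ
rectangular body | 11400.00 | 95.00 | 30.00 | 1083000.00 | 342000.00
semicircular end | 1413.72 | 202.73 | 30.00 | 286606.17 | 42411.50
Σ | 12813.72 |  |  | 1369606.17 | 384411.50
x̄ = 1369606.17 / 12813.72 = 106.89 mm
ȳ = 384411.50 / 12813.72 = 30.00 mm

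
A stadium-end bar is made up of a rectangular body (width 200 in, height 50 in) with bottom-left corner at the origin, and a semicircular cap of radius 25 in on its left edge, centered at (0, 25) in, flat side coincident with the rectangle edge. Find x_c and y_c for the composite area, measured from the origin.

x_c = 90.11 in, y_c = 25.00 in

rectangular body: A = 200 × 50 = 10000.00, centroid at (100.00, 25.00).
semicircular end: A = ½π·25² = 981.75, centroid at (-10.61, 25.00).
ΣA = 10981.75 in²
ΣAx_c = (10000.00)(100.00) + (981.75)(-10.61) = 989583.33 in³
ΣAy_c = (10000.00)(25.00) + (981.75)(25.00) = 274543.69 in³
x_c = 989583.33 / 10981.75 = 90.11 in
y_c = 274543.69 / 10981.75 = 25.00 in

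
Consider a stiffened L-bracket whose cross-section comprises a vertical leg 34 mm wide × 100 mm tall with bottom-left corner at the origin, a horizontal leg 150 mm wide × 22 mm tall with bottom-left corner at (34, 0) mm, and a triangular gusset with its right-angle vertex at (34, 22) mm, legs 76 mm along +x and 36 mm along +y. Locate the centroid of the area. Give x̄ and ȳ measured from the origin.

vertical leg: A = 34 × 100 = 3400.00, centroid at (17.00, 50.00).
horizontal leg: A = 150 × 22 = 3300.00, centroid at (109.00, 11.00).
gusset: A = ½·76·36 = 1368.00, centroid at (59.33, 34.00).
ΣA = 8068.00 mm²
ΣAx̄ = (3400.00)(17.00) + (3300.00)(109.00) + (1368.00)(59.33) = 498668.00 mm³
ΣAȳ = (3400.00)(50.00) + (3300.00)(11.00) + (1368.00)(34.00) = 252812.00 mm³
x̄ = 498668.00 / 8068.00 = 61.81 mm
ȳ = 252812.00 / 8068.00 = 31.34 mm

x̄ = 61.81 mm, ȳ = 31.34 mm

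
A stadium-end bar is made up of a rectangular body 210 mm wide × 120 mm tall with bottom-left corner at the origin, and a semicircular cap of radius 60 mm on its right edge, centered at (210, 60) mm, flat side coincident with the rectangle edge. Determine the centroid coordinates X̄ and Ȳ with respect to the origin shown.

X̄ = 128.91 mm, Ȳ = 60.00 mm

Part | A | x̄ᵢ | ȳᵢ | A·x̄ᵢ | A·ȳᵢ
rectangular body | 25200.00 | 105.00 | 60.00 | 2646000.00 | 1512000.00
semicircular end | 5654.87 | 235.46 | 60.00 | 1331522.02 | 339292.01
Σ | 30854.87 |  |  | 3977522.02 | 1851292.01
X̄ = 3977522.02 / 30854.87 = 128.91 mm
Ȳ = 1851292.01 / 30854.87 = 60.00 mm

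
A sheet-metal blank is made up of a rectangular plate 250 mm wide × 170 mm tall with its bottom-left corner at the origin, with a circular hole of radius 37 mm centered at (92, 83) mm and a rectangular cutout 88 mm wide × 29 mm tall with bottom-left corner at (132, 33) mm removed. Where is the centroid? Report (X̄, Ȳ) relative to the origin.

plate: A = 250 × 170 = 42500.00, centroid at (125.00, 85.00).
hole 1: A = −π·37² = -4300.84, centroid at (92.00, 83.00).
hole 2: A = −(88 × 29) = -2552.00, centroid at (176.00, 47.50).
ΣA = 35647.16 mm²
ΣAX̄ = (42500.00)(125.00) + (-4300.84)(92.00) + (-2552.00)(176.00) = 4467670.69 mm³
ΣAȲ = (42500.00)(85.00) + (-4300.84)(83.00) + (-2552.00)(47.50) = 3134310.25 mm³
X̄ = 4467670.69 / 35647.16 = 125.33 mm
Ȳ = 3134310.25 / 35647.16 = 87.93 mm

X̄ = 125.33 mm, Ȳ = 87.93 mm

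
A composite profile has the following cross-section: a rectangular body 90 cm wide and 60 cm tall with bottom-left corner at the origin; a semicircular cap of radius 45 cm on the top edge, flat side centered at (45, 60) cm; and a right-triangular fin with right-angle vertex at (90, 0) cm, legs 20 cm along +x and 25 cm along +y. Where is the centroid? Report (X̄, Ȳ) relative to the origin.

Part | A | x̄ᵢ | ȳᵢ | A·x̄ᵢ | A·ȳᵢ
rectangular body | 5400.00 | 45.00 | 30.00 | 243000.00 | 162000.00
semicircular top | 3180.86 | 45.00 | 79.10 | 143138.82 | 251601.75
triangular fin | 250.00 | 96.67 | 8.33 | 24166.67 | 2083.33
Σ | 8830.86 |  |  | 410305.48 | 415685.09
X̄ = 410305.48 / 8830.86 = 46.46 cm
Ȳ = 415685.09 / 8830.86 = 47.07 cm

X̄ = 46.46 cm, Ȳ = 47.07 cm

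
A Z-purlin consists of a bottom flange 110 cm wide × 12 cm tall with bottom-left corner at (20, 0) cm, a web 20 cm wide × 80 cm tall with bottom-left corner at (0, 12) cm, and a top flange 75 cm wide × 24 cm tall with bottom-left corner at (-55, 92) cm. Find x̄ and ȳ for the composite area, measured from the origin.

x̄ = 17.69 cm, ȳ = 58.97 cm

bottom flange: A = 110 × 12 = 1320.00, centroid at (75.00, 6.00).
web: A = 20 × 80 = 1600.00, centroid at (10.00, 52.00).
top flange: A = 75 × 24 = 1800.00, centroid at (-17.50, 104.00).
ΣA = 4720.00 cm², ΣAx̄ = 83500.00 cm³, ΣAȳ = 278320.00 cm³.
x̄ = 83500.00/4720.00 = 17.69 cm; ȳ = 278320.00/4720.00 = 58.97 cm.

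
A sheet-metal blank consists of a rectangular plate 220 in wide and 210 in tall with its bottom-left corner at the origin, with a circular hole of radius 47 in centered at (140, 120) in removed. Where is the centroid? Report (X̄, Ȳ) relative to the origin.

plate: A = 220 × 210 = 46200.00, centroid at (110.00, 105.00).
hole: A = −π·47² = -6939.78, centroid at (140.00, 120.00).
ΣA = 39260.22 in²
ΣAX̄ = (46200.00)(110.00) + (-6939.78)(140.00) = 4110431.06 in³
ΣAȲ = (46200.00)(105.00) + (-6939.78)(120.00) = 4018226.62 in³
X̄ = 4110431.06 / 39260.22 = 104.70 in
Ȳ = 4018226.62 / 39260.22 = 102.35 in

X̄ = 104.70 in, Ȳ = 102.35 in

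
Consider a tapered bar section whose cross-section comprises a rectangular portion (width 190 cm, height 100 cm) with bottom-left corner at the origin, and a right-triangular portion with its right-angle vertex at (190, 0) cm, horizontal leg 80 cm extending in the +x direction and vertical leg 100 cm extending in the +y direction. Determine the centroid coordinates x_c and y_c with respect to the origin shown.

rectangular portion: A = 190 × 100 = 19000.00, centroid at (95.00, 50.00).
triangular portion: A = ½·80·100 = 4000.00, centroid at (216.67, 33.33).
ΣA = 23000.00 cm²
ΣAx_c = (19000.00)(95.00) + (4000.00)(216.67) = 2671666.67 cm³
ΣAy_c = (19000.00)(50.00) + (4000.00)(33.33) = 1083333.33 cm³
x_c = 2671666.67 / 23000.00 = 116.16 cm
y_c = 1083333.33 / 23000.00 = 47.10 cm

x_c = 116.16 cm, y_c = 47.10 cm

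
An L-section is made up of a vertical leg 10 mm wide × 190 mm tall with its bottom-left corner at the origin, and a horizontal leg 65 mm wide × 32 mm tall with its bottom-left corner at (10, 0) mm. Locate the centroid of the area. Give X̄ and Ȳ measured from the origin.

vertical leg: A = 10 × 190 = 1900.00, centroid at (5.00, 95.00).
horizontal leg: A = 65 × 32 = 2080.00, centroid at (42.50, 16.00).
ΣA = 3980.00 mm², ΣAX̄ = 97900.00 mm³, ΣAȲ = 213780.00 mm³.
X̄ = 97900.00/3980.00 = 24.60 mm; Ȳ = 213780.00/3980.00 = 53.71 mm.

X̄ = 24.60 mm, Ȳ = 53.71 mm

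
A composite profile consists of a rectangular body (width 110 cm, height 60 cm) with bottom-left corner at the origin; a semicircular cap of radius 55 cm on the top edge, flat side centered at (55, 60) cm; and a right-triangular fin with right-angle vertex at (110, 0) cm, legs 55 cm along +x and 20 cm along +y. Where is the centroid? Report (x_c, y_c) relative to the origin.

x_c = 58.39 cm, y_c = 50.22 cm

Part | A | x̄ᵢ | ȳᵢ | A·x̄ᵢ | A·ȳᵢ
rectangular body | 6600.00 | 55.00 | 30.00 | 363000.00 | 198000.00
semicircular top | 4751.66 | 55.00 | 83.34 | 261341.24 | 396016.20
triangular fin | 550.00 | 128.33 | 6.67 | 70583.33 | 3666.67
Σ | 11901.66 |  |  | 694924.57 | 597682.87
x_c = 694924.57 / 11901.66 = 58.39 cm
y_c = 597682.87 / 11901.66 = 50.22 cm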